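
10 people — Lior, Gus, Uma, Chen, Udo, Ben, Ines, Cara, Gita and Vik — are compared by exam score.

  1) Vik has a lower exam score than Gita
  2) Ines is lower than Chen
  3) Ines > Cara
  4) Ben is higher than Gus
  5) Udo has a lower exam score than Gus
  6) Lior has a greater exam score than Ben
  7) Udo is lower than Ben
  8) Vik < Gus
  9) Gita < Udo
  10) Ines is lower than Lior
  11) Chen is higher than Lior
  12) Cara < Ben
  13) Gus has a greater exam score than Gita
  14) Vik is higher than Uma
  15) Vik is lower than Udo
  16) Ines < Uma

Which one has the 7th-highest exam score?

The consecutive relations fix a unique order: Cara < Ines < Uma < Vik < Gita < Udo < Gus < Ben < Lior < Chen.
The 7th largest is Vik.

Vik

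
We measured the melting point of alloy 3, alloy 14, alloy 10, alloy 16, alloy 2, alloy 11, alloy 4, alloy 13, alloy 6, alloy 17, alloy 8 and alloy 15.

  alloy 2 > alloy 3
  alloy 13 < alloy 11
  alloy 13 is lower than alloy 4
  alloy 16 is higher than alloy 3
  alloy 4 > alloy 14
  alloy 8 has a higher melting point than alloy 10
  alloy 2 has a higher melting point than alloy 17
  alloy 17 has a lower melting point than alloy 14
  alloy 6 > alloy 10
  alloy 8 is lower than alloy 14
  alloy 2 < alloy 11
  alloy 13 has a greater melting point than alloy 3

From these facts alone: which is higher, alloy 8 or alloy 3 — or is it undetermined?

undetermined

Following every chain through alloy 3: above alloy 3 we get alloy 13, alloy 16, alloy 2, alloy 11, alloy 4.
alloy 8 is not reached, and no chain runs the other way from alloy 8 to alloy 3.
So the given relations leave the order of alloy 3 and alloy 8 undetermined.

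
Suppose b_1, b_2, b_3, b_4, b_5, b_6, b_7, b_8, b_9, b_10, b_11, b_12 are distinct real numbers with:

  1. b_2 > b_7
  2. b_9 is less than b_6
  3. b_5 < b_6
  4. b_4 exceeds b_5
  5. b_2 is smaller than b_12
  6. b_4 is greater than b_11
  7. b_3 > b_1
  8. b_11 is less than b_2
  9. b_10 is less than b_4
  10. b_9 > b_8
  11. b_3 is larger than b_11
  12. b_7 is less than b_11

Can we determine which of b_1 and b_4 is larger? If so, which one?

Following every chain through b_1: above b_1 we get b_3.
b_4 is not reached, and no chain runs the other way from b_4 to b_1.
So the given relations leave the order of b_1 and b_4 undetermined.

undetermined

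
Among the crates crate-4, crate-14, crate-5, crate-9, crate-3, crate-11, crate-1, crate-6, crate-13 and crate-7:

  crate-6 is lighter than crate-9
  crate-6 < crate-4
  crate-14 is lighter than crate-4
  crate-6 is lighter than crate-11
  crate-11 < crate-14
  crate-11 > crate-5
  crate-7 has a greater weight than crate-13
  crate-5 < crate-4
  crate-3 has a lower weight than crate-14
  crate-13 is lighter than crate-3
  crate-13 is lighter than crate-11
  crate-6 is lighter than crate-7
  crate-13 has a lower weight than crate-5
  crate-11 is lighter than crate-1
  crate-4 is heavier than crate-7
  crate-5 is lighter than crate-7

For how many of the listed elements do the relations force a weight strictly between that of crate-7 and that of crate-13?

The relations place crate-13 below crate-7. An element lies strictly between them when it is forced above crate-13 and also forced below crate-7.
Above crate-13: {crate-3, crate-5, crate-11, crate-1, crate-14, crate-4}. Below crate-7: {crate-6, crate-5}.
Intersection: {crate-5} — 1.

1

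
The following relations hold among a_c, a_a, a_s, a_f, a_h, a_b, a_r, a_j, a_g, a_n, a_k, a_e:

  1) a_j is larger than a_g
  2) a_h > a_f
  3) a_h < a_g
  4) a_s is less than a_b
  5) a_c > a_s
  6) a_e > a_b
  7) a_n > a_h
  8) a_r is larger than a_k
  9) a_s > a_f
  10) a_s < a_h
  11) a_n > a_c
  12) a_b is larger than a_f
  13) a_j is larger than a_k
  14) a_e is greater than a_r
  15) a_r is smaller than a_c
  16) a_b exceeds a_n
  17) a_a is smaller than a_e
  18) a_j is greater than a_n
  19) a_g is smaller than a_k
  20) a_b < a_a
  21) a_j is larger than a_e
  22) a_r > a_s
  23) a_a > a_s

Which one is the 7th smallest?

Chaining the given pairs: a_f < a_s < a_h < a_g < a_k < a_r < a_c < a_n < a_b < a_a < a_e < a_j.
Counting 7 from the smallest end gives a_c.

a_c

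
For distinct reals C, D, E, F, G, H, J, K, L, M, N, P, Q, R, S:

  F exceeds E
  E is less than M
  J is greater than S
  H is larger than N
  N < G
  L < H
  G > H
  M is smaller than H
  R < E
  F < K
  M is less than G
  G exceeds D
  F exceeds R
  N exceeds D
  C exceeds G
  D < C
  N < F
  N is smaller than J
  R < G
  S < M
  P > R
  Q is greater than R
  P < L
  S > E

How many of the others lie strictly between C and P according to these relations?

3

The relations place P below C. An element lies strictly between them when it is forced above P and also forced below C.
Above P: {L, H, G}. Below C: {R, D, N, E, S, M, L, H, G}.
Intersection: {L, H, G} — 3.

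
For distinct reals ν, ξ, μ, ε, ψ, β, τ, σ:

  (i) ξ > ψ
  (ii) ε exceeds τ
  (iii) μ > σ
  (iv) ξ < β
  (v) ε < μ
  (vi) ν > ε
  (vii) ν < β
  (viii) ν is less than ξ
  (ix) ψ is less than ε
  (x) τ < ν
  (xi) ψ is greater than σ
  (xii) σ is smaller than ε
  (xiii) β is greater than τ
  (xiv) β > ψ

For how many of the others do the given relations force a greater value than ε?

4

The elements the relations force above ε are ν, μ, ξ, β — no chain reaches any other.
That is 4.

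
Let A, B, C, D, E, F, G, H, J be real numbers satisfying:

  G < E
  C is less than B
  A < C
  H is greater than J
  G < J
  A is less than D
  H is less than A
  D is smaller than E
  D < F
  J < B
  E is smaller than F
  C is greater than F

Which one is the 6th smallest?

Chaining the given pairs: G < J < H < A < D < E < F < C < B.
Counting 6 from the smallest end gives E.

E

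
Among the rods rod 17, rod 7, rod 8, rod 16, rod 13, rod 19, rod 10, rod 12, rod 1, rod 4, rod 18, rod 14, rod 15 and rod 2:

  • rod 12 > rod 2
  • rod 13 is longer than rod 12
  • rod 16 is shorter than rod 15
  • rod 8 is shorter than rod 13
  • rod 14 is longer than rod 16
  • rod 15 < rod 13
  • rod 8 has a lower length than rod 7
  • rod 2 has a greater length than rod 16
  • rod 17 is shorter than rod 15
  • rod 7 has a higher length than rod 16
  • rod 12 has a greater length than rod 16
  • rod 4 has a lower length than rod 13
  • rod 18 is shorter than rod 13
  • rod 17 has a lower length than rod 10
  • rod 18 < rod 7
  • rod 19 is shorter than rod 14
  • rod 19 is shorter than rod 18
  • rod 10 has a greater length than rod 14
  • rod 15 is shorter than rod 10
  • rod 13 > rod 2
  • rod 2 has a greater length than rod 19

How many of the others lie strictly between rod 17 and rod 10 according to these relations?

1

Chaining upward from rod 17 reaches: rod 15, rod 13.
Chaining downward from rod 10 reaches: rod 19, rod 16, rod 14, rod 15.
Strictly between rod 17 and rod 10 are those in both lists: rod 15 — 1 element.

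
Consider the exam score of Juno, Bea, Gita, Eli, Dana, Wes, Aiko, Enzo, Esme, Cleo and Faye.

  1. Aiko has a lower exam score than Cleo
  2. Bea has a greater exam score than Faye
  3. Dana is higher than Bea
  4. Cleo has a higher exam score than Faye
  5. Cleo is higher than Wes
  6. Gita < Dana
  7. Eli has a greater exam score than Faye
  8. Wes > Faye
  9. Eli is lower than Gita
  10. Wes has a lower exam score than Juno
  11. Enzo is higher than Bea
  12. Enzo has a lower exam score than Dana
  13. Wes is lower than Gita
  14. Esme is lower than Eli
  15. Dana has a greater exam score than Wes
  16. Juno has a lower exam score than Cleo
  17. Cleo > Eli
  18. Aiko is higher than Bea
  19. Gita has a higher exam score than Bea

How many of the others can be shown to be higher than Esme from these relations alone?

4

From Esme the given relations immediately reach Eli.
From those, Gita, Cleo — 3 in total.
From those, Dana — 4 in total.
No other element is forced above Esme by the given relations, so the count is 4.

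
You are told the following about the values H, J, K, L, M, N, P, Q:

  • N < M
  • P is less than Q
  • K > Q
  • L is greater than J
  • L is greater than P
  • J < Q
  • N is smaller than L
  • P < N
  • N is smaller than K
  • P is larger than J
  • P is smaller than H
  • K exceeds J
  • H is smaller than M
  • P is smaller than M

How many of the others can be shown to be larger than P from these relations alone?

6

The elements the relations force above P are N, H, Q, M, K, L — no chain reaches any other.
That is 6.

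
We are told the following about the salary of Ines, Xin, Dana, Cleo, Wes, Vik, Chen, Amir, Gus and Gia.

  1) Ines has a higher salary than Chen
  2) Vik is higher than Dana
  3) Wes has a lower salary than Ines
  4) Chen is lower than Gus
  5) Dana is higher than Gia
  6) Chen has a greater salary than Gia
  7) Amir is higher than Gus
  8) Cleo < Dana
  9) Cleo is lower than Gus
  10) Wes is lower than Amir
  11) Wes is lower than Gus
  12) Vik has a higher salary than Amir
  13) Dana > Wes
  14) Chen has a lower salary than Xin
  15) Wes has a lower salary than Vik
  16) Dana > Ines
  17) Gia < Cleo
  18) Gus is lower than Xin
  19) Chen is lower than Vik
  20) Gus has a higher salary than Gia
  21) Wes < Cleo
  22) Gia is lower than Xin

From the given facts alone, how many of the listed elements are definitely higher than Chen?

Directly above Chen: Ines, Gus, Vik, Xin.
One step further: Amir, Dana (6 so far).
Nothing else is reachable above Chen; 6 in all.

6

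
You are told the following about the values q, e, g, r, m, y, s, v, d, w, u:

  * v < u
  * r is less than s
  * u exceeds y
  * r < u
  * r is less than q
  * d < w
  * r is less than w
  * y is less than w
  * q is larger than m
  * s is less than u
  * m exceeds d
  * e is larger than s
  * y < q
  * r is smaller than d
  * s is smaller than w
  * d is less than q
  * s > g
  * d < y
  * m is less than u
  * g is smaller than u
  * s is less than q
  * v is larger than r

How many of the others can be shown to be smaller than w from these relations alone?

From w the given relations immediately reach r, d, y, s.
From those, g — 5 in total.
No other element is forced below w by the given relations, so the count is 5.

5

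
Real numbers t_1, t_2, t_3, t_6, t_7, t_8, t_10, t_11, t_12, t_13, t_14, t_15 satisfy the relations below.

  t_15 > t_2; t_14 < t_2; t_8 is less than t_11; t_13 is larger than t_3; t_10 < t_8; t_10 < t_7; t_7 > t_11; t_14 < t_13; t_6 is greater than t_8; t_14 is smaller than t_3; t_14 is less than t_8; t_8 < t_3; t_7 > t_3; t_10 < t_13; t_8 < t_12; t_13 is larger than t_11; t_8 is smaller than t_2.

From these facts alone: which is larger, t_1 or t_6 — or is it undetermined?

Following every chain through t_1: nothing is chained to t_1.
t_6 is not reached, and no chain runs the other way from t_6 to t_1.
So the given relations leave the order of t_1 and t_6 undetermined.

undetermined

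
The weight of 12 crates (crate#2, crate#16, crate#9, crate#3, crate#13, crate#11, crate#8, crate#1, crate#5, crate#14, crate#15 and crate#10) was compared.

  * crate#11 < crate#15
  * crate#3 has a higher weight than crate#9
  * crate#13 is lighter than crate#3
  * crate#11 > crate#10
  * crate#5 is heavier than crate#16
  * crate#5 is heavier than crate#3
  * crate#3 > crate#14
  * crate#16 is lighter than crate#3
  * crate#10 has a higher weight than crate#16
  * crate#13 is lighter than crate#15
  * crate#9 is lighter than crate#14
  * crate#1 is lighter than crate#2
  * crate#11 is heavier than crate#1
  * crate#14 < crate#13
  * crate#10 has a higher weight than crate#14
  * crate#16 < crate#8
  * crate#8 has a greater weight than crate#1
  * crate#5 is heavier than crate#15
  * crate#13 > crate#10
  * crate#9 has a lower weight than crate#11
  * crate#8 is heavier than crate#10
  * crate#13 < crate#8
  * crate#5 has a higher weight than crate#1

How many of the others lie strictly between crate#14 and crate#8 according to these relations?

The relations place crate#14 below crate#8. An element lies strictly between them when it is forced above crate#14 and also forced below crate#8.
Above crate#14: {crate#10, crate#13, crate#11, crate#3, crate#15, crate#5}. Below crate#8: {crate#16, crate#9, crate#10, crate#1, crate#13}.
Intersection: {crate#10, crate#13} — 2.

2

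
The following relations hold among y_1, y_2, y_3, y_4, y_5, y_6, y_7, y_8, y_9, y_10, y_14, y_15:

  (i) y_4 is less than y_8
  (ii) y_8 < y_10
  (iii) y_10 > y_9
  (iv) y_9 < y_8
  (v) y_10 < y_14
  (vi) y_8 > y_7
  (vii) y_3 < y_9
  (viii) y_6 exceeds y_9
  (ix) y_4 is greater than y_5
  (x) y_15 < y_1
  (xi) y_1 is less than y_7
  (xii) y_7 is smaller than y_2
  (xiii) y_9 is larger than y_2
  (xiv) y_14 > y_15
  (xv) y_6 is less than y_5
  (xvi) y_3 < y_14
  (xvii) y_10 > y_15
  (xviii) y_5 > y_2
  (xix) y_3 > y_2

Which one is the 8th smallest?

The consecutive relations fix a unique order: y_15 < y_1 < y_7 < y_2 < y_3 < y_9 < y_6 < y_5 < y_4 < y_8 < y_10 < y_14.
The 8th smallest is y_5.

y_5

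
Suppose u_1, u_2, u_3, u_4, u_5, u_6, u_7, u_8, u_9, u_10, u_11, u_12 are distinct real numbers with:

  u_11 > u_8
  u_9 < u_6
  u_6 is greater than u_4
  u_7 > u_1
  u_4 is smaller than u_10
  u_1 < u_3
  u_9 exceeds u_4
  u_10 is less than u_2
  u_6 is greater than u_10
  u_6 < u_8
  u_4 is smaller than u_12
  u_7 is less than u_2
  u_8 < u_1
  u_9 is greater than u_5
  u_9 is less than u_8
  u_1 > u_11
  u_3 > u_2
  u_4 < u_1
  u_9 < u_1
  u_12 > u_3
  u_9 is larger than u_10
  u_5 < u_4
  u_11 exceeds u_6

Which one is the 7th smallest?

u_11

The consecutive relations fix a unique order: u_5 < u_4 < u_10 < u_9 < u_6 < u_8 < u_11 < u_1 < u_7 < u_2 < u_3 < u_12.
The 7th smallest is u_11.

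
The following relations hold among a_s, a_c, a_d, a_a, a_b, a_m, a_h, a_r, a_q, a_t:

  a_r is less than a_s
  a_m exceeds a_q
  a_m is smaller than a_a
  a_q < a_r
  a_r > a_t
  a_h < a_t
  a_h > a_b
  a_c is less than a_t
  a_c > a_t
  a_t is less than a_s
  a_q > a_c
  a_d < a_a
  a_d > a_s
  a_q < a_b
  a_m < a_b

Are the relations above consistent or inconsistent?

Chaining the given relations yields a_c < a_q < a_m < a_b < a_h < a_t, so a_c < a_t. But one relation states a_t < a_c. These cannot both hold.

inconsistent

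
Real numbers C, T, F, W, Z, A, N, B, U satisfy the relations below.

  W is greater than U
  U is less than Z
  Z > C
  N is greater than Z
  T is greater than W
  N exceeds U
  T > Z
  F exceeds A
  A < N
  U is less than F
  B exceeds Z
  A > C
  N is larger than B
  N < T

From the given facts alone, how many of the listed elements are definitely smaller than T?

The elements the relations force below T are C, A, U, Z, B, W, N — no chain reaches any other.
That is 7.

7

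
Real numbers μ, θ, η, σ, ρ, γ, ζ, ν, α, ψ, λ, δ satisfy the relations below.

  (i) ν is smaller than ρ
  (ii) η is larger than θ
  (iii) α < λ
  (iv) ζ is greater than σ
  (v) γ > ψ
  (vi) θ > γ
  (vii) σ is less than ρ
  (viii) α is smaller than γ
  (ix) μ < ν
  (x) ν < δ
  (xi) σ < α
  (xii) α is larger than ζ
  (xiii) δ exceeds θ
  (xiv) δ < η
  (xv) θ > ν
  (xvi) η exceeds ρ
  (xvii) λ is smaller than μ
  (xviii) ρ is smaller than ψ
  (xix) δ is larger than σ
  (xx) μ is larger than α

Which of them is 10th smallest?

Chaining the given pairs: σ < ζ < α < λ < μ < ν < ρ < ψ < γ < θ < δ < η.
Counting 10 from the smallest end gives θ.

θ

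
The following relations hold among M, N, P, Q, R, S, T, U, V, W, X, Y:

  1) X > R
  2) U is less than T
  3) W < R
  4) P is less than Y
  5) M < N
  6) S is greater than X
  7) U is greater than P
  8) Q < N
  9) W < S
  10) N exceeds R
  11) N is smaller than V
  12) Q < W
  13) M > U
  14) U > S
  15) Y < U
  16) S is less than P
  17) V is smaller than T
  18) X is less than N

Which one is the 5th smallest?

Chaining the given pairs: Q < W < R < X < S < P < Y < U < M < N < V < T.
Counting 5 from the smallest end gives S.

S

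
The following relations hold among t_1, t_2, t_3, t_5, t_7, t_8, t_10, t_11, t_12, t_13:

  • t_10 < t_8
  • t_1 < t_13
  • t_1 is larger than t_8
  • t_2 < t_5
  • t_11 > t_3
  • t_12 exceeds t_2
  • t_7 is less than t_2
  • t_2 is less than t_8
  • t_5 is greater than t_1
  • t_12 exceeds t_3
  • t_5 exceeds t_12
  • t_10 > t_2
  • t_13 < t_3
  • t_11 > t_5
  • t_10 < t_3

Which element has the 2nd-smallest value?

t_2

Piecing the relations together gives one ordering: t_7 < t_2 < t_10 < t_8 < t_1 < t_13 < t_3 < t_12 < t_5 < t_11.
The 2nd smallest is t_2.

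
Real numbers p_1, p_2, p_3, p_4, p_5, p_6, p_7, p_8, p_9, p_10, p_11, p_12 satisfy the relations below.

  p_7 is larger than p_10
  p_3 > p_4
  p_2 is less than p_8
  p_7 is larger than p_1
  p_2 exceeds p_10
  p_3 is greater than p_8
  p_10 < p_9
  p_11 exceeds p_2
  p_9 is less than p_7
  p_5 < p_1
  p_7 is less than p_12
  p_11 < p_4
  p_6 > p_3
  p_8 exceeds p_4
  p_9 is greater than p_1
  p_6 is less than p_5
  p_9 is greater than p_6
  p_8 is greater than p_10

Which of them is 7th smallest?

p_6

Chaining the given pairs: p_10 < p_2 < p_11 < p_4 < p_8 < p_3 < p_6 < p_5 < p_1 < p_9 < p_7 < p_12.
Counting 7 from the smallest end gives p_6.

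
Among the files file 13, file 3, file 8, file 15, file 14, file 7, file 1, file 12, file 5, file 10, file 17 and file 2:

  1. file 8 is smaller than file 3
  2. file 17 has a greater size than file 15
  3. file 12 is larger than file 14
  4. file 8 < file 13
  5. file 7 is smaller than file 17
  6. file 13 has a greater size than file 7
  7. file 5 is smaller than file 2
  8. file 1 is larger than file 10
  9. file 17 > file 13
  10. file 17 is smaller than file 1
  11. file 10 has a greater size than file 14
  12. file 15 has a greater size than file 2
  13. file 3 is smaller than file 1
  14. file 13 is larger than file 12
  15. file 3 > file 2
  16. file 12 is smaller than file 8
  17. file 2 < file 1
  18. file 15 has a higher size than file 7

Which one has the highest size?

file 1

Chaining downward from file 1: directly below it, file 2, file 3, file 17, file 10; then file 14, file 7, file 5, file 8, file 13, file 15; then file 12.
That covers every other element, and nothing is given above file 1, so file 1 is the highest size.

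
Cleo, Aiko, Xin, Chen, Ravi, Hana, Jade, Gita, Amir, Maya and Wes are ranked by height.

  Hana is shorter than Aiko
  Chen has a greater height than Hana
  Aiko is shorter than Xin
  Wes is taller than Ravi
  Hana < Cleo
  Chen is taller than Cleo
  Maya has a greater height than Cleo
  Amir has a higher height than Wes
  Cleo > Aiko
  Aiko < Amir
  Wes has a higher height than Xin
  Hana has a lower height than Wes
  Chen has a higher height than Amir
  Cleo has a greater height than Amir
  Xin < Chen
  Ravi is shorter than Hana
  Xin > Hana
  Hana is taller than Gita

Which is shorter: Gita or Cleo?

The relevant relations are Gita < Hana; Hana < Aiko; Aiko < Xin; Xin < Wes; Wes < Amir; Amir < Cleo.
Chaining these gives Gita < Hana < Aiko < Xin < Wes < Amir < Cleo.
So Gita < Cleo; Gita is the shorter of the two.

Gita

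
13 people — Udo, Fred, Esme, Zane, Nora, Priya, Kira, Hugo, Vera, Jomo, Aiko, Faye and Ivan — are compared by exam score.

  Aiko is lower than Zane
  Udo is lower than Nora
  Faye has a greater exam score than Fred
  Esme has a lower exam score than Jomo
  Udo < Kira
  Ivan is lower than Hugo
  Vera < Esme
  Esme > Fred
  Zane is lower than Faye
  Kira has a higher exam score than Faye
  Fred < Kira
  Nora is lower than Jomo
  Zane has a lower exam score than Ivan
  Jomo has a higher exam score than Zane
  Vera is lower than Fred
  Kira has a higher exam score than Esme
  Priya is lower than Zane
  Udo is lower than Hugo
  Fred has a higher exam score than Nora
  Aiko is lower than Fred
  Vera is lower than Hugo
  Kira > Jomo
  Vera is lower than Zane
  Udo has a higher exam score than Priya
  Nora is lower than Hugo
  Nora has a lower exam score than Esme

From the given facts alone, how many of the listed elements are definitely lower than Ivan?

Directly below Ivan: Zane.
One step further: Priya, Aiko, Vera (4 so far).
Nothing else is reachable below Ivan; 4 in all.

4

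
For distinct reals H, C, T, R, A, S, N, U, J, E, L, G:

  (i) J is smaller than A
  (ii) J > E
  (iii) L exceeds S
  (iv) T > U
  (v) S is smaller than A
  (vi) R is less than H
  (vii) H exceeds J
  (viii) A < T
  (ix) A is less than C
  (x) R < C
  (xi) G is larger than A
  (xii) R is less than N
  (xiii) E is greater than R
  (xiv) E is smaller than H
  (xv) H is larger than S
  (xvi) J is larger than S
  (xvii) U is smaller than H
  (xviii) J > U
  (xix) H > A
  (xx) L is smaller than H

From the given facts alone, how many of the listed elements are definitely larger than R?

The elements the relations force above R are E, J, A, G, N, T, H, C — no chain reaches any other.
That is 8.

8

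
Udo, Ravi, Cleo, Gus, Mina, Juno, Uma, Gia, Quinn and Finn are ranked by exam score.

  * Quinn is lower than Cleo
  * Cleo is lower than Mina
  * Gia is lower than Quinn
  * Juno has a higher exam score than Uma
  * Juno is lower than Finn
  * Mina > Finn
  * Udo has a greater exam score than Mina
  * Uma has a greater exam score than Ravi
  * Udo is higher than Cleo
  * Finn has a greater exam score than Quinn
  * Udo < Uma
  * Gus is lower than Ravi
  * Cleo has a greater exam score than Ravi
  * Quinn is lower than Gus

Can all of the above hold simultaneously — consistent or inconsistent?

inconsistent

We have Finn < Mina stated directly, yet also Mina < Udo < Uma < Juno < Finn by chaining the others — so Mina < Finn. Contradiction.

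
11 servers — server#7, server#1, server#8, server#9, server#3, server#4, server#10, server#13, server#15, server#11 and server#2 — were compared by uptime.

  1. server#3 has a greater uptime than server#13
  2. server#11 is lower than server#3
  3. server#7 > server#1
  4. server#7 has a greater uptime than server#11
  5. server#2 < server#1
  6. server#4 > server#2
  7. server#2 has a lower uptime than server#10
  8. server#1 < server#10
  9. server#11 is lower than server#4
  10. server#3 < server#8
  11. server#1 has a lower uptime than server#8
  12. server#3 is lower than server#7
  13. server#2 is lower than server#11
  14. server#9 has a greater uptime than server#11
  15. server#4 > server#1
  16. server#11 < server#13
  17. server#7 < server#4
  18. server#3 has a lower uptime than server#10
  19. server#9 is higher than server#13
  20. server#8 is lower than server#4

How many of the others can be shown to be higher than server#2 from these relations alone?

9

The elements the relations force above server#2 are server#1, server#11, server#13, server#3, server#8, server#7, server#4, server#10, server#9 — no chain reaches any other.
That is 9.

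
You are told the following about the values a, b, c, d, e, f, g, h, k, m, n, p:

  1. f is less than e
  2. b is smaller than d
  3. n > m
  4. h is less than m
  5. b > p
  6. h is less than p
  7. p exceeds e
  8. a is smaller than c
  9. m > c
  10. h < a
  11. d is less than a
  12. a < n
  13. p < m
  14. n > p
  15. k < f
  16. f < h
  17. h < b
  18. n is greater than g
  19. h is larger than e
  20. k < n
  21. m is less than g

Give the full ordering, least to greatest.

k < f < e < h < p < b < d < a < c < m < g < n

Nothing is placed below k, so it is least; from there k < f; f < e; e < h; h < p; p < b; b < d; d < a; a < c; c < m; m < g; g < n, each given directly.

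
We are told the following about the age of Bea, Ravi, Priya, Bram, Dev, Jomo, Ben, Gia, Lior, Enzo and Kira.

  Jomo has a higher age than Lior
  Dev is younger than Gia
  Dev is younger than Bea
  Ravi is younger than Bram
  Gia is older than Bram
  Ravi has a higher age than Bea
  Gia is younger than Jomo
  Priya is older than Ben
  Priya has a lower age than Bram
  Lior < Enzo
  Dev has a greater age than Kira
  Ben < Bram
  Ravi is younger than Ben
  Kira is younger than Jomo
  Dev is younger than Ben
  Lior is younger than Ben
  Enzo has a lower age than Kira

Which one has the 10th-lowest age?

Gia

Chaining the given pairs: Lior < Enzo < Kira < Dev < Bea < Ravi < Ben < Priya < Bram < Gia < Jomo.
Counting 10 from the smallest end gives Gia.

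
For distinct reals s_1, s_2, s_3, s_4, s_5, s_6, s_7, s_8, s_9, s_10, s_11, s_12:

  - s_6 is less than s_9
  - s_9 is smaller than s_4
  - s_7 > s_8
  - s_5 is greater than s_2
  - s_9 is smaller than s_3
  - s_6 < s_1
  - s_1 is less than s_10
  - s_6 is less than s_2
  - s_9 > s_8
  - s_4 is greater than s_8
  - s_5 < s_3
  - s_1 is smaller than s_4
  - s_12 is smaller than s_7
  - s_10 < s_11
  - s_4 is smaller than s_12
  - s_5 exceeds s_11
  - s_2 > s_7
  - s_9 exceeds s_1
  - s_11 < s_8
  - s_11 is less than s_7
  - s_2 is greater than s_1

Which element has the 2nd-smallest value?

s_1

Chaining the given pairs: s_6 < s_1 < s_10 < s_11 < s_8 < s_9 < s_4 < s_12 < s_7 < s_2 < s_5 < s_3.
The 2nd smallest is s_1.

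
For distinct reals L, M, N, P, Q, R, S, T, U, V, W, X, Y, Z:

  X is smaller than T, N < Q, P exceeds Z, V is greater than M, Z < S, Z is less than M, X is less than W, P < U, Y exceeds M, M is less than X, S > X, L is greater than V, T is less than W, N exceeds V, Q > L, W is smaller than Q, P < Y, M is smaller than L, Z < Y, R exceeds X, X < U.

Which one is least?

Z

M is not least since Z < M; X is not least since M < X; R is not least since X < R; V is not least since M < V; S is not least since Z < S; L is not least since V < L; P is not least since Z < P; T is not least since X < T; Y is not least since M < Y; W is not least since X < W; N is not least since V < N; U is not least since P < U; Q is not least since N < Q.
Only Z has nothing below it, so Z is the least.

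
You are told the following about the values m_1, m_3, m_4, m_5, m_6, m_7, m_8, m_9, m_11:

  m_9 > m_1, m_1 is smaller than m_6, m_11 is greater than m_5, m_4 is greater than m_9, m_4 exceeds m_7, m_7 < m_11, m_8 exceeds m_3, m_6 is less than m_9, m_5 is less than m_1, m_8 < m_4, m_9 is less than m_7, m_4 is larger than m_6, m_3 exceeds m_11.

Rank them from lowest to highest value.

m_5 < m_1 < m_6 < m_9 < m_7 < m_11 < m_3 < m_8 < m_4

The consecutive links are each given: m_5 < m_1; m_1 < m_6; m_6 < m_9; m_9 < m_7; m_7 < m_11; m_11 < m_3; m_3 < m_8; m_8 < m_4.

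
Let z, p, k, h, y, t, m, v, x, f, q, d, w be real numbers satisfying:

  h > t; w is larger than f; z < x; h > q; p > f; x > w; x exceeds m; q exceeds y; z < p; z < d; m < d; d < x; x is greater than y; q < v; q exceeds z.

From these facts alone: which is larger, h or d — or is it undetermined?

undetermined

Following every chain through h: below h we get y, z, t, q.
d is not reached, and no chain runs the other way from d to h.
So the given relations leave the order of h and d undetermined.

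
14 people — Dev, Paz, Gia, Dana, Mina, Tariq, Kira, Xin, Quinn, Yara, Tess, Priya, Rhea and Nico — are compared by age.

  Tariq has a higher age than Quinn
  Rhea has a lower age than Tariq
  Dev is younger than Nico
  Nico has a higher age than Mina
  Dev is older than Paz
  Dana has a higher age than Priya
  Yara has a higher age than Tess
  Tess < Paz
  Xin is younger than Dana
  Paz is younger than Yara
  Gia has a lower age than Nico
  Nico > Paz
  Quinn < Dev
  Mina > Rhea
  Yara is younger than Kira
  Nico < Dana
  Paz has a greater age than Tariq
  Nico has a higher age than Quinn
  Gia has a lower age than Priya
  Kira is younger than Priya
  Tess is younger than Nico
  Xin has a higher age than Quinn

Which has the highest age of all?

Quinn is not greatest since Quinn < Xin; Tess is not greatest since Tess < Yara; Rhea is not greatest since Rhea < Tariq; Gia is not greatest since Gia < Priya; Tariq is not greatest since Tariq < Paz; Paz is not greatest since Paz < Yara; Yara is not greatest since Yara < Kira; Mina is not greatest since Mina < Nico; Kira is not greatest since Kira < Priya; Dev is not greatest since Dev < Nico; Priya is not greatest since Priya < Dana; Xin is not greatest since Xin < Dana; Nico is not greatest since Nico < Dana.
Only Dana has nothing above it, so Dana is the highest age.

Dana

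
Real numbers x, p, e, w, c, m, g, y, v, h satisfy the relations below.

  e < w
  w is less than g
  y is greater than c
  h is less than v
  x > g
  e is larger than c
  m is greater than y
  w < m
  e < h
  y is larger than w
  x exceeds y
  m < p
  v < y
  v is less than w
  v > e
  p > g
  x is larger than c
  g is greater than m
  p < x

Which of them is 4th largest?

m

Piecing the relations together gives one ordering: c < e < h < v < w < y < m < g < p < x.
Counting 4 from the largest end gives m.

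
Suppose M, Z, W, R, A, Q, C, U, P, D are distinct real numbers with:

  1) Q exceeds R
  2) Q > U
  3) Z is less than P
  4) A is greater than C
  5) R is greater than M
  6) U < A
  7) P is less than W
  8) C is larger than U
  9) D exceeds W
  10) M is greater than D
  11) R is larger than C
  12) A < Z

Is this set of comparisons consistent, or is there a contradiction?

The single ordering U < C < A < Z < P < W < D < M < R < Q satisfies every listed relation, so no contradiction arises.

consistent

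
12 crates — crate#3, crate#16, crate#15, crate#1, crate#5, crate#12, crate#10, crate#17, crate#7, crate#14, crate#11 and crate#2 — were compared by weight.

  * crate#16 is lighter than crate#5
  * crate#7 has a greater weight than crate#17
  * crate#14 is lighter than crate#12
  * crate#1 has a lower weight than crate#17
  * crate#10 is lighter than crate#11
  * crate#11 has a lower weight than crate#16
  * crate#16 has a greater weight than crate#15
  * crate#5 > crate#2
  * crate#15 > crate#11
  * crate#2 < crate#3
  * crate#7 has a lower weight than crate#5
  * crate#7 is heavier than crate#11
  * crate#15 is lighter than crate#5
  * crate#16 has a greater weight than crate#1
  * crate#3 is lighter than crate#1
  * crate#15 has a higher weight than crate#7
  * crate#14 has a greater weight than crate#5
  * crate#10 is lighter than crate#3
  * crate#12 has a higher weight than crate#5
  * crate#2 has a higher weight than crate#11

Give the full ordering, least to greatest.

The consecutive links are each given: crate#10 < crate#11; crate#11 < crate#2; crate#2 < crate#3; crate#3 < crate#1; crate#1 < crate#17; crate#17 < crate#7; crate#7 < crate#15; crate#15 < crate#16; crate#16 < crate#5; crate#5 < crate#14; crate#14 < crate#12.

crate#10 < crate#11 < crate#2 < crate#3 < crate#1 < crate#17 < crate#7 < crate#15 < crate#16 < crate#5 < crate#14 < crate#12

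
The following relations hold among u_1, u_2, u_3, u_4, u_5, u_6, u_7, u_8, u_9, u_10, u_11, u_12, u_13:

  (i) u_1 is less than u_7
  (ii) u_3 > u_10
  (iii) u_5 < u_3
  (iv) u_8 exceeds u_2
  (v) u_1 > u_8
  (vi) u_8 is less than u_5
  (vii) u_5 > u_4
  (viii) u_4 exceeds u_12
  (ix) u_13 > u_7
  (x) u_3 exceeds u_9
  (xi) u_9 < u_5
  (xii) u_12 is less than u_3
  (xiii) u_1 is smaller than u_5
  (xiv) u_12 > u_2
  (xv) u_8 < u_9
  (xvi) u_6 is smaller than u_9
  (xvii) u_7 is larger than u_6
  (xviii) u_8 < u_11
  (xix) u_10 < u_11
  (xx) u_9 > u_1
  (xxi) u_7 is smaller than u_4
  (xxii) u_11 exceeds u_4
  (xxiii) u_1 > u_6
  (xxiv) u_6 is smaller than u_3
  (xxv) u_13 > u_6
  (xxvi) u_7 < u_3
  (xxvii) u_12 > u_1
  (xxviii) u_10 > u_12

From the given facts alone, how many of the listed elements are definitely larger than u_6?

The elements the relations force above u_6 are u_1, u_7, u_12, u_10, u_4, u_11, u_13, u_9, u_5, u_3 — no chain reaches any other.
That is 10.

10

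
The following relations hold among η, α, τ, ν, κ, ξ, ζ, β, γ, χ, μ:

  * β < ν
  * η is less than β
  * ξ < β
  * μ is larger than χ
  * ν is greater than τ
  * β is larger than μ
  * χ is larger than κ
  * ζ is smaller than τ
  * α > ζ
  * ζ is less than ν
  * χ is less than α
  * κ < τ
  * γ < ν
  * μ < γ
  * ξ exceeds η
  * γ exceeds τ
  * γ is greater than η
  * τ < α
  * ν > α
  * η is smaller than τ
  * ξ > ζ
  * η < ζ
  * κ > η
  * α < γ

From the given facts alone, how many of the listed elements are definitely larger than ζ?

6

From ζ the given relations immediately reach ξ, τ, α, ν.
From those, β, γ — 6 in total.
Nothing else is reachable above ζ; 6 in all.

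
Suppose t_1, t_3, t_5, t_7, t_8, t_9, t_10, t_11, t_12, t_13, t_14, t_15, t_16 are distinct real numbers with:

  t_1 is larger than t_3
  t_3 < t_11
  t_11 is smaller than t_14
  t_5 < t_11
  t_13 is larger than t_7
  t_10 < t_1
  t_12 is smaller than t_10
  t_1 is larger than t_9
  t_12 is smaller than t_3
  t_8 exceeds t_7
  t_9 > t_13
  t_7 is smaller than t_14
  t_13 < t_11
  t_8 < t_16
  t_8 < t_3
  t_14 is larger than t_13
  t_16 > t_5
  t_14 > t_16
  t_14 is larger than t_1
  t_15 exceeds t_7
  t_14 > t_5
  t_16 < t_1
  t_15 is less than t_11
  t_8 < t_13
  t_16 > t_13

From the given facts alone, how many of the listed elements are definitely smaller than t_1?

Directly below t_1: t_3, t_10, t_16, t_9.
One step further: t_12, t_8, t_13, t_5 (8 so far).
One step further: t_7 (9 so far).
Nothing else is reachable below t_1; 9 in all.

9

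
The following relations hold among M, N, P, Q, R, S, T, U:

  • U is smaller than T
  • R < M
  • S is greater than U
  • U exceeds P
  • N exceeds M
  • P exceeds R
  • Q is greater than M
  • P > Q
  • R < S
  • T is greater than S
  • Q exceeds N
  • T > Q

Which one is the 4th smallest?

The consecutive relations fix a unique order: R < M < N < Q < P < U < S < T.
The 4th smallest is Q.

Q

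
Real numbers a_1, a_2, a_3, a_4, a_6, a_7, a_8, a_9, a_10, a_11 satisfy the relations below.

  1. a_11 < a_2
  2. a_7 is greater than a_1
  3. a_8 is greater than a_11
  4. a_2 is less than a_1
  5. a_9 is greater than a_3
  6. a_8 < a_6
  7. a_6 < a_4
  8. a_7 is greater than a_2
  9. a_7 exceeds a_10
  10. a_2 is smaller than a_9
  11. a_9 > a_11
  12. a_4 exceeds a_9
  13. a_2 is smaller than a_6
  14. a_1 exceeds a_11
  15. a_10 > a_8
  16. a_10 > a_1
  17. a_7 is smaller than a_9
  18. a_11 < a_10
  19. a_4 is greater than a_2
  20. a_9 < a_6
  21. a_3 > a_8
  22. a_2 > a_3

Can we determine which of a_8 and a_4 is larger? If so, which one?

a_4

Link the given pairs in sequence: a_8 < a_3; a_3 < a_2; a_2 < a_1; a_1 < a_10; a_10 < a_7; a_7 < a_9; a_9 < a_6; a_6 < a_4.
Chaining these gives a_8 < a_3 < a_2 < a_1 < a_10 < a_7 < a_9 < a_6 < a_4.
So a_4 is larger.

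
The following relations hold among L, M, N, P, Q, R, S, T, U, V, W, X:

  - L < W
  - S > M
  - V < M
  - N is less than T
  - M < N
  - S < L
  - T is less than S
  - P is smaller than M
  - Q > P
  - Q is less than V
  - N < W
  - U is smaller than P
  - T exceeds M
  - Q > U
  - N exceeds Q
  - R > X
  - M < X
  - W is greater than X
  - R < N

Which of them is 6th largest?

Chaining the given pairs: U < P < Q < V < M < X < R < N < T < S < L < W.
Counting 6 from the largest end gives R.

R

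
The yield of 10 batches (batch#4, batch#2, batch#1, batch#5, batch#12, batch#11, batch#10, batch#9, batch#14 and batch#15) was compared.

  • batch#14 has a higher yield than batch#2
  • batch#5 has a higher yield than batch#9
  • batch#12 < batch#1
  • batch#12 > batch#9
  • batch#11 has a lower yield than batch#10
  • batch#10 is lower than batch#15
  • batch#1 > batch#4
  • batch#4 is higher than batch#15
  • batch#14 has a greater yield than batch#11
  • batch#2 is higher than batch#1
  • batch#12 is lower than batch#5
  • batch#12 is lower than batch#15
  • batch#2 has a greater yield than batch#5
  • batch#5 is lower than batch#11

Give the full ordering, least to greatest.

The consecutive links are each given: batch#9 < batch#12; batch#12 < batch#5; batch#5 < batch#11; batch#11 < batch#10; batch#10 < batch#15; batch#15 < batch#4; batch#4 < batch#1; batch#1 < batch#2; batch#2 < batch#14.

batch#9 < batch#12 < batch#5 < batch#11 < batch#10 < batch#15 < batch#4 < batch#1 < batch#2 < batch#14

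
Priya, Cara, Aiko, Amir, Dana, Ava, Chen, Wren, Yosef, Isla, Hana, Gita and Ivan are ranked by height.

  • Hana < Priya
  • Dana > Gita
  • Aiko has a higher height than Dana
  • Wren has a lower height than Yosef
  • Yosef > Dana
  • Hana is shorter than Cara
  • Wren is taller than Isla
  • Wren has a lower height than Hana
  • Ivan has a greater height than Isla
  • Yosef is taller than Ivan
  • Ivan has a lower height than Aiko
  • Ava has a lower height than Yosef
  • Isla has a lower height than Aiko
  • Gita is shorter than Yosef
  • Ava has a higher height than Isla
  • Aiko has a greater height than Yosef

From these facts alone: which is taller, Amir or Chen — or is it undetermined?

Following every chain through Chen: nothing is chained to Chen.
Amir is not reached, and no chain runs the other way from Amir to Chen.
So the given relations leave the order of Chen and Amir undetermined.

undetermined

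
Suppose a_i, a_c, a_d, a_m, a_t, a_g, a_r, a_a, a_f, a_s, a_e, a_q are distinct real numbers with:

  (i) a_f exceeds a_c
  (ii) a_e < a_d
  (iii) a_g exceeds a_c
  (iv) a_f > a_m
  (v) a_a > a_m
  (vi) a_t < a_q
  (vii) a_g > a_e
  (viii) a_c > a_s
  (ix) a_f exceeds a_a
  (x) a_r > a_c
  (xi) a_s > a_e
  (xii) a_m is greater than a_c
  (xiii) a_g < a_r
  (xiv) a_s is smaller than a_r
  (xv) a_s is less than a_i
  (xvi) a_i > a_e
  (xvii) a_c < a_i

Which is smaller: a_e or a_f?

a_e

a_e < a_s and a_s < a_c give a_e < a_c.
With a_c < a_m: a_e < a_s < a_c < a_m.
Then a_m < a_a extends the chain to a_a.
Then a_a < a_f extends the chain to a_f.
So a_e < a_f; a_e is the smaller of the two.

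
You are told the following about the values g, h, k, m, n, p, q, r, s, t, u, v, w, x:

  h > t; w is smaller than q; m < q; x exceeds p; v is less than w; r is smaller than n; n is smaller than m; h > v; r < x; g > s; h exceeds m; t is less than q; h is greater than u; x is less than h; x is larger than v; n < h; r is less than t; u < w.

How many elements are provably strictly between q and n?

Chaining upward from n reaches: m, h.
Chaining downward from q reaches: r, v, t, u, w, m.
Strictly between n and q are those in both lists: m — 1 element.

1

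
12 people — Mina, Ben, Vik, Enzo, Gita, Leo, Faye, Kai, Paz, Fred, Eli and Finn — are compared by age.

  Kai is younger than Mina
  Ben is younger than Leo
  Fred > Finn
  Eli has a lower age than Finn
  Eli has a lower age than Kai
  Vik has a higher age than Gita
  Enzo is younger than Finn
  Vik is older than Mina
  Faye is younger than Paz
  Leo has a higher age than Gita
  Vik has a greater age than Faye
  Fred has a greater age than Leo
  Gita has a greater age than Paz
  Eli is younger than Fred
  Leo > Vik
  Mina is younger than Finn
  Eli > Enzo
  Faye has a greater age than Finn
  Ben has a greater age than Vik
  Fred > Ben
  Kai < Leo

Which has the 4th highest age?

The consecutive relations fix a unique order: Enzo < Eli < Kai < Mina < Finn < Faye < Paz < Gita < Vik < Ben < Leo < Fred.
Counting 4 from the largest end gives Vik.

Vik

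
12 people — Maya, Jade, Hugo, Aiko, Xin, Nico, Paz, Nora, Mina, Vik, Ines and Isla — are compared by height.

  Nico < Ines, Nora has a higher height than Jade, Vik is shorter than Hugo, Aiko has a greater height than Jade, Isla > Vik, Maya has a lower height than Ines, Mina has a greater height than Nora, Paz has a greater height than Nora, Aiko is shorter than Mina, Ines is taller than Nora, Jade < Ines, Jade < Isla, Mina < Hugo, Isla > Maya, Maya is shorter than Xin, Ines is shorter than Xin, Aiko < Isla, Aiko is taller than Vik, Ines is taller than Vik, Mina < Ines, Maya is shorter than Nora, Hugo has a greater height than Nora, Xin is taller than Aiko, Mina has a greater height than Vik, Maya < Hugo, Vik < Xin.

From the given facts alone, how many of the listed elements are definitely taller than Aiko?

From Aiko the given relations immediately reach Mina, Isla, Xin.
From those, Hugo, Ines — 5 in total.
No other element is forced above Aiko by the given relations, so the count is 5.

5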